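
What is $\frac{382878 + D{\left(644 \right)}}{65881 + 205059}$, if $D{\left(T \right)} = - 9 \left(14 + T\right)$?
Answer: $\frac{94239}{67735} \approx 1.3913$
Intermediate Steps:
$D{\left(T \right)} = -126 - 9 T$
$\frac{382878 + D{\left(644 \right)}}{65881 + 205059} = \frac{382878 - 5922}{65881 + 205059} = \frac{382878 - 5922}{270940} = \left(382878 - 5922\right) \frac{1}{270940} = 376956 \cdot \frac{1}{270940} = \frac{94239}{67735}$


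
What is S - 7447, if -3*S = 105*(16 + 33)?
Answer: -9162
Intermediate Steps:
S = -1715 (S = -35*(16 + 33) = -35*49 = -⅓*5145 = -1715)
S - 7447 = -1715 - 7447 = -9162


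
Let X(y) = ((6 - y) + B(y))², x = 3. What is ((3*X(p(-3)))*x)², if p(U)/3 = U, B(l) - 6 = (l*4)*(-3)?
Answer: 22430753361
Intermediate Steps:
B(l) = 6 - 12*l (B(l) = 6 + (l*4)*(-3) = 6 + (4*l)*(-3) = 6 - 12*l)
p(U) = 3*U
X(y) = (12 - 13*y)² (X(y) = ((6 - y) + (6 - 12*y))² = (12 - 13*y)²)
((3*X(p(-3)))*x)² = ((3*(-12 + 13*(3*(-3)))²)*3)² = ((3*(-12 + 13*(-9))²)*3)² = ((3*(-12 - 117)²)*3)² = ((3*(-129)²)*3)² = ((3*16641)*3)² = (49923*3)² = 149769² = 22430753361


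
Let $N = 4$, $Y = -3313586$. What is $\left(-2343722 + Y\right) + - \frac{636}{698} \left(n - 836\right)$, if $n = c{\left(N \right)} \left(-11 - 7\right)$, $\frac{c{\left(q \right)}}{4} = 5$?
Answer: $- \frac{1974020164}{349} \approx -5.6562 \cdot 10^{6}$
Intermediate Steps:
$c{\left(q \right)} = 20$ ($c{\left(q \right)} = 4 \cdot 5 = 20$)
$n = -360$ ($n = 20 \left(-11 - 7\right) = 20 \left(-18\right) = -360$)
$\left(-2343722 + Y\right) + - \frac{636}{698} \left(n - 836\right) = \left(-2343722 - 3313586\right) + - \frac{636}{698} \left(-360 - 836\right) = -5657308 + \left(-636\right) \frac{1}{698} \left(-1196\right) = -5657308 - - \frac{380328}{349} = -5657308 + \frac{380328}{349} = - \frac{1974020164}{349}$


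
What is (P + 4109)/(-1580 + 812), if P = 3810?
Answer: -7919/768 ≈ -10.311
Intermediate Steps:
(P + 4109)/(-1580 + 812) = (3810 + 4109)/(-1580 + 812) = 7919/(-768) = 7919*(-1/768) = -7919/768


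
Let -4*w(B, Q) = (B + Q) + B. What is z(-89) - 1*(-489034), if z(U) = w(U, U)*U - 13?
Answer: 1932321/4 ≈ 4.8308e+5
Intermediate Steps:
w(B, Q) = -B/2 - Q/4 (w(B, Q) = -((B + Q) + B)/4 = -(Q + 2*B)/4 = -B/2 - Q/4)
z(U) = -13 - 3*U**2/4 (z(U) = (-U/2 - U/4)*U - 13 = (-3*U/4)*U - 13 = -3*U**2/4 - 13 = -13 - 3*U**2/4)
z(-89) - 1*(-489034) = (-13 - 3/4*(-89)**2) - 1*(-489034) = (-13 - 3/4*7921) + 489034 = (-13 - 23763/4) + 489034 = -23815/4 + 489034 = 1932321/4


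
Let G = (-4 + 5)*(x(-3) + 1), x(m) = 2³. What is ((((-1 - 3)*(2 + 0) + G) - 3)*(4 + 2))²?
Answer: 144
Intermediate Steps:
x(m) = 8
G = 9 (G = (-4 + 5)*(8 + 1) = 1*9 = 9)
((((-1 - 3)*(2 + 0) + G) - 3)*(4 + 2))² = ((((-1 - 3)*(2 + 0) + 9) - 3)*(4 + 2))² = (((-4*2 + 9) - 3)*6)² = (((-8 + 9) - 3)*6)² = ((1 - 3)*6)² = (-2*6)² = (-12)² = 144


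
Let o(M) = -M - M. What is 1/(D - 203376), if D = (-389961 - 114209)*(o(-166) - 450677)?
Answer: 1/227050235274 ≈ 4.4043e-12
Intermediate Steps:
o(M) = -2*M
D = 227050438650 (D = (-389961 - 114209)*(-2*(-166) - 450677) = -504170*(332 - 450677) = -504170*(-450345) = 227050438650)
1/(D - 203376) = 1/(227050438650 - 203376) = 1/227050235274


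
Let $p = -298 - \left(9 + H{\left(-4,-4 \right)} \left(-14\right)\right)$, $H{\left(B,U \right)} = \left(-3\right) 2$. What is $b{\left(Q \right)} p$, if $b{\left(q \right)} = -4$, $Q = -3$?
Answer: $1564$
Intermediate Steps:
$H{\left(B,U \right)} = -6$
$p = -391$ ($p = -298 - \left(9 - -84\right) = -298 - \left(9 + 84\right) = -298 - 93 = -391$)
$b{\left(Q \right)} p = \left(-4\right) \left(-391\right) = 1564$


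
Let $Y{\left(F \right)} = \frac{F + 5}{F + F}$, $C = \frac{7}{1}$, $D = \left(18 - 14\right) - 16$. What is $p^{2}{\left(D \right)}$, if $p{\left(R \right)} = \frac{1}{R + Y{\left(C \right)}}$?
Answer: $\frac{49}{6084} \approx 0.0080539$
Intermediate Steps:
$D = -12$ ($D = 4 - 16 = -12$)
$C = 7$ ($C = 7 \cdot 1 = 7$)
$Y{\left(F \right)} = \frac{5 + F}{2 F}$
$p{\left(R \right)} = \frac{1}{\frac{6}{7} + R}$ ($p{\left(R \right)} = \frac{1}{R + \frac{5 + 7}{2 \cdot 7}} = \frac{1}{R + \frac{1}{2} \cdot \frac{1}{7} \cdot 12} = \frac{1}{R + \frac{6}{7}} = \frac{1}{\frac{6}{7} + R}$)
$p^{2}{\left(D \right)} = \left(\frac{7}{6 + 7 \left(-12\right)}\right)^{2} = \left(\frac{7}{6 - 84}\right)^{2} = \left(\frac{7}{-78}\right)^{2} = \left(7 \left(- \frac{1}{78}\right)\right)^{2} = \left(- \frac{7}{78}\right)^{2} = \frac{49}{6084}$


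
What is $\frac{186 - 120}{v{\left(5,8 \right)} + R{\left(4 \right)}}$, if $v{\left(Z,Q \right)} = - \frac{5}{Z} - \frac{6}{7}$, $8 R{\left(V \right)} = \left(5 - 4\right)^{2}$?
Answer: $- \frac{3696}{97} \approx -38.103$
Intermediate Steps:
$R{\left(V \right)} = \frac{1}{8}$ ($R{\left(V \right)} = \frac{\left(5 - 4\right)^{2}}{8} = \frac{1^{2}}{8} = \frac{1}{8} \cdot 1 = \frac{1}{8}$)
$v{\left(Z,Q \right)} = - \frac{6}{7} - \frac{5}{Z}$ ($v{\left(Z,Q \right)} = - \frac{5}{Z} - \frac{6}{7} = - \frac{6}{7} - \frac{5}{Z}$)
$\frac{186 - 120}{v{\left(5,8 \right)} + R{\left(4 \right)}} = \frac{186 - 120}{\left(- \frac{6}{7} - \frac{5}{5}\right) + \frac{1}{8}} = \frac{186 - 120}{\left(- \frac{6}{7} - 1\right) + \frac{1}{8}} = \frac{66}{\left(- \frac{6}{7} - 1\right) + \frac{1}{8}} = \frac{66}{- \frac{13}{7} + \frac{1}{8}} = \frac{66}{- \frac{97}{56}} = 66 \left(- \frac{56}{97}\right) = - \frac{3696}{97}$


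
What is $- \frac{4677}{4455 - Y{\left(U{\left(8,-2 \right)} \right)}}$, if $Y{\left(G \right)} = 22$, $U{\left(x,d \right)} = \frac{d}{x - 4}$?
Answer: $- \frac{4677}{4433} \approx -1.055$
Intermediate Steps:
$U{\left(x,d \right)} = \frac{d}{-4 + x}$
$- \frac{4677}{4455 - Y{\left(U{\left(8,-2 \right)} \right)}} = - \frac{4677}{4455 - 22} = - \frac{4677}{4433}$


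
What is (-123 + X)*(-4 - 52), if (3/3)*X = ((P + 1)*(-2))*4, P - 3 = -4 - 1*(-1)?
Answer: 7336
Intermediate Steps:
P = 0 (P = 3 + (-4 - 1*(-1)) = 3 + (-4 + 1) = 3 - 3 = 0)
X = -8 (X = ((0 + 1)*(-2))*4 = (1*(-2))*4 = -2*4 = -8)
(-123 + X)*(-4 - 52) = (-123 - 8)*(-4 - 52) = -131*(-56) = 7336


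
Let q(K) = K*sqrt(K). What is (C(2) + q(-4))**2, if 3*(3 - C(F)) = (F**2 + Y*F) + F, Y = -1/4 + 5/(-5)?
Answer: (11 - 48*I)**2/36 ≈ -60.639 - 29.333*I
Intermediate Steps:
Y = -5/4 (Y = -1*1/4 + 5*(-1/5) = -1/4 - 1 = -5/4 ≈ -1.2500)
q(K) = K**(3/2)
C(F) = 3 - F**2/3 + F/12 (C(F) = 3 - ((F**2 - 5*F/4) + F)/3 = 3 - (F**2 - F/4)/3 = 3 + (-F**2/3 + F/12) = 3 - F**2/3 + F/12)
(C(2) + q(-4))**2 = ((3 - 1/3*2**2 + (1/12)*2) + (-4)**(3/2))**2 = ((3 - 1/3*4 + 1/6) - 8*I)**2 = ((3 - 4/3 + 1/6) - 8*I)**2 = (11/6 - 8*I)**2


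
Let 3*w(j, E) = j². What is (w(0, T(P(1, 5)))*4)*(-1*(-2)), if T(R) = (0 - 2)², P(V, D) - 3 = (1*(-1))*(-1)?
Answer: 0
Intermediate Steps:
P(V, D) = 4 (P(V, D) = 3 + (1*(-1))*(-1) = 3 - 1*(-1) = 3 + 1 = 4)
T(R) = 4 (T(R) = (-2)² = 4)
w(j, E) = j²/3
(w(0, T(P(1, 5)))*4)*(-1*(-2)) = (((⅓)*0²)*4)*(-1*(-2)) = (((⅓)*0)*4)*2 = (0*4)*2 = 0*2 = 0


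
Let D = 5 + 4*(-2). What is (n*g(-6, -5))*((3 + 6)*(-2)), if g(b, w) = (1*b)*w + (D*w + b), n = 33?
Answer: -23166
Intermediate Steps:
D = -3 (D = 5 - 8 = -3)
g(b, w) = b - 3*w + b*w (g(b, w) = (1*b)*w + (-3*w + b) = b*w + (b - 3*w) = b - 3*w + b*w)
(n*g(-6, -5))*((3 + 6)*(-2)) = (33*(-6 - 3*(-5) - 6*(-5)))*((3 + 6)*(-2)) = (33*(-6 + 15 + 30))*(9*(-2)) = (33*39)*(-18) = 1287*(-18) = -23166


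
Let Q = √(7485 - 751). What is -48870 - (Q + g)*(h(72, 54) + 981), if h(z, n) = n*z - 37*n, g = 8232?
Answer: -23682942 - 2871*√6734 ≈ -2.3919e+7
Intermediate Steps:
Q = √6734 ≈ 82.061
h(z, n) = -37*n + n*z
-48870 - (Q + g)*(h(72, 54) + 981) = -48870 - (√6734 + 8232)*(54*(-37 + 72) + 981) = -48870 - (8232 + √6734)*(54*35 + 981) = -48870 - (8232 + √6734)*(1890 + 981) = -48870 - (8232 + √6734)*2871 = -48870 - (23634072 + 2871*√6734) = -48870 + (-23634072 - 2871*√6734) = -23682942 - 2871*√6734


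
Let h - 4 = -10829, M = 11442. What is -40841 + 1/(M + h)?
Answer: -25198896/617 ≈ -40841.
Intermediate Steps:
h = -10825 (h = 4 - 10829 = -10825)
-40841 + 1/(M + h) = -40841 + 1/(11442 - 10825) = -40841 + 1/617 = -25198896/617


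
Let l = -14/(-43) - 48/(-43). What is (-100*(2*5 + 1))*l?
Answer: -68200/43 ≈ -1586.0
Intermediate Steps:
l = 62/43 (l = -14*(-1/43) - 48*(-1/43) = 14/43 + 48/43 = 62/43 ≈ 1.4419)
(-100*(2*5 + 1))*l = -100*(2*5 + 1)*(62/43) = -100*(10 + 1)*(62/43) = -100*11*(62/43) = -1100*62/43 = -68200/43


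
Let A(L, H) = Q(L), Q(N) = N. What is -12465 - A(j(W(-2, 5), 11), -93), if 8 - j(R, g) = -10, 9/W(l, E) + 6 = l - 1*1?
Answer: -12483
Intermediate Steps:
W(l, E) = 9/(-7 + l) (W(l, E) = 9/(-6 + (l - 1*1)) = 9/(-6 + (l - 1)) = 9/(-6 + (-1 + l)) = 9/(-7 + l))
j(R, g) = 18 (j(R, g) = 8 - 1*(-10) = 8 + 10 = 18)
A(L, H) = L
-12465 - A(j(W(-2, 5), 11), -93) = -12465 - 1*18 = -12465 - 18 = -12483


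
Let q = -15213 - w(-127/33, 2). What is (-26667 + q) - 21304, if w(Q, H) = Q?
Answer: -2084945/33 ≈ -63180.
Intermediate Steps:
q = -501902/33 (q = -15213 - (-127)/33 = -15213 - 1*(-127/33) = -15213 + 127/33 = -501902/33 ≈ -15209.)
(-26667 + q) - 21304 = (-26667 - 501902/33) - 21304 = -1381913/33 - 21304 = -2084945/33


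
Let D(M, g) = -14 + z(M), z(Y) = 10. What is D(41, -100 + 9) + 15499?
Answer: 15495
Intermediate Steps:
D(M, g) = -4 (D(M, g) = -14 + 10 = -4)
D(41, -100 + 9) + 15499 = -4 + 15499 = 15495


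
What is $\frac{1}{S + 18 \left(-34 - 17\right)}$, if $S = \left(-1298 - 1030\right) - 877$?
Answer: $- \frac{1}{4123} \approx -0.00024254$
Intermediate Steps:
$S = -3205$ ($S = \left(-1298 - 1030\right) - 877 = -2328 - 877 = -3205$)
$\frac{1}{S + 18 \left(-34 - 17\right)} = \frac{1}{-3205 + 18 \left(-34 - 17\right)} = \frac{1}{-3205 + 18 \left(-51\right)} = \frac{1}{-3205 - 918} = \frac{1}{-4123} = - \frac{1}{4123}$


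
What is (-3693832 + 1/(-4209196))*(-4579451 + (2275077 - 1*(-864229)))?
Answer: 22391465014982585585/4209196 ≈ 5.3197e+12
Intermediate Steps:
(-3693832 + 1/(-4209196))*(-4579451 + (2275077 - 1*(-864229))) = (-3693832 - 1/4209196)*(-4579451 + (2275077 + 864229)) = -15548062879073*(-4579451 + 3139306)/4209196 = -15548062879073/4209196*(-1440145) = 22391465014982585585/4209196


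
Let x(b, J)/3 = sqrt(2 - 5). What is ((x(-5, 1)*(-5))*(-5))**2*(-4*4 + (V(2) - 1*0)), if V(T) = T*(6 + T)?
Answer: 0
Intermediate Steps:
x(b, J) = 3*I*sqrt(3) (x(b, J) = 3*sqrt(2 - 5) = 3*sqrt(-3) = 3*(I*sqrt(3)) = 3*I*sqrt(3))
((x(-5, 1)*(-5))*(-5))**2*(-4*4 + (V(2) - 1*0)) = (((3*I*sqrt(3))*(-5))*(-5))**2*(-4*4 + (2*(6 + 2) - 1*0)) = (-15*I*sqrt(3)*(-5))**2*(-16 + (2*8 + 0)) = (75*I*sqrt(3))**2*(-16 + (16 + 0)) = -16875*(-16 + 16) = -16875*0 = 0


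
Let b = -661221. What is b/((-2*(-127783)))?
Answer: -661221/255566 ≈ -2.5873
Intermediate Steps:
b/((-2*(-127783))) = -661221/((-2*(-127783))) = -661221/255566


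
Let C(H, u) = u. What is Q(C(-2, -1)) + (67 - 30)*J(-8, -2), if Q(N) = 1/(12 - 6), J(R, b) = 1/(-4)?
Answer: -109/12 ≈ -9.0833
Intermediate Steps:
J(R, b) = -¼ (J(R, b) = 1*(-¼) = -¼)
Q(N) = ⅙ (Q(N) = 1/6 = ⅙)
Q(C(-2, -1)) + (67 - 30)*J(-8, -2) = ⅙ + (67 - 30)*(-¼) = ⅙ + 37*(-¼) = ⅙ - 37/4 = -109/12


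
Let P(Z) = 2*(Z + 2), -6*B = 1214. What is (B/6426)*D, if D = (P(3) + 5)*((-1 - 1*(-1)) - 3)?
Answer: 3035/2142 ≈ 1.4169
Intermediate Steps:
B = -607/3 (B = -⅙*1214 = -607/3 ≈ -202.33)
P(Z) = 4 + 2*Z (P(Z) = 2*(2 + Z) = 4 + 2*Z)
D = -45 (D = ((4 + 2*3) + 5)*((-1 - 1*(-1)) - 3) = ((4 + 6) + 5)*((-1 + 1) - 3) = (10 + 5)*(0 - 3) = 15*(-3) = -45)
(B/6426)*D = -607/3/6426*(-45) = -607/3*1/6426*(-45) = -607/19278*(-45) = 3035/2142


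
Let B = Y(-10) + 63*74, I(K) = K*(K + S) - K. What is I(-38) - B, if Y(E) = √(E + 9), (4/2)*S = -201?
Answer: 639 - I ≈ 639.0 - 1.0*I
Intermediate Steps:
S = -201/2 (S = (½)*(-201) = -201/2 ≈ -100.50)
Y(E) = √(9 + E)
I(K) = -K + K*(-201/2 + K) (I(K) = K*(K - 201/2) - K = K*(-201/2 + K) - K = -K + K*(-201/2 + K))
B = 4662 + I (B = √(9 - 10) + 63*74 = √(-1) + 4662 = I + 4662 = 4662 + I ≈ 4662.0 + 1.0*I)
I(-38) - B = (½)*(-38)*(-203 + 2*(-38)) - (4662 + I) = (½)*(-38)*(-203 - 76) + (-4662 - I) = (½)*(-38)*(-279) + (-4662 - I) = 5301 + (-4662 - I) = 639 - I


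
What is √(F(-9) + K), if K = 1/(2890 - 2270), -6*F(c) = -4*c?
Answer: I*√576445/310 ≈ 2.4492*I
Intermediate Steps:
F(c) = 2*c/3 (F(c) = -(-1)*4*c/6 = -(-2)*c/3 = 2*c/3)
K = 1/620 ≈ 0.0016129
√(F(-9) + K) = √((⅔)*(-9) + 1/620) = √(-6 + 1/620) = √(-3719/620) = I*√576445/310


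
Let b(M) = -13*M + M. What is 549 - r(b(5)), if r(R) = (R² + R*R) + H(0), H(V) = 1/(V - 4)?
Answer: -26603/4 ≈ -6650.8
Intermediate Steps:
H(V) = 1/(-4 + V)
b(M) = -12*M
r(R) = -¼ + 2*R² (r(R) = (R² + R*R) + 1/(-4 + 0) = (R² + R²) + 1/(-4) = 2*R² - ¼ = -¼ + 2*R²)
549 - r(b(5)) = 549 - (-¼ + 2*(-12*5)²) = 549 - (-¼ + 2*(-60)²) = 549 - (-¼ + 2*3600) = 549 - (-¼ + 7200) = 549 - 1*28799/4 = 549 - 28799/4 = -26603/4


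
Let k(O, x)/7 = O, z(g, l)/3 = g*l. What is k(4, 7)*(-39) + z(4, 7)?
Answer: -1008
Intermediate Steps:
z(g, l) = 3*g*l (z(g, l) = 3*(g*l) = 3*g*l)
k(O, x) = 7*O
k(4, 7)*(-39) + z(4, 7) = (7*4)*(-39) + 3*4*7 = 28*(-39) + 84 = -1092 + 84 = -1008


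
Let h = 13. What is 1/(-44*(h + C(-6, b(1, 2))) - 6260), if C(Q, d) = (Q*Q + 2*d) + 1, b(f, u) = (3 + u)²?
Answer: -1/10660 ≈ -9.3809e-5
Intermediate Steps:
C(Q, d) = 1 + Q² + 2*d (C(Q, d) = (Q² + 2*d) + 1 = 1 + Q² + 2*d)
1/(-44*(h + C(-6, b(1, 2))) - 6260) = 1/(-44*(13 + (1 + (-6)² + 2*(3 + 2)²)) - 6260) = 1/(-44*(13 + (1 + 36 + 2*5²)) - 6260) = 1/(-44*(13 + (1 + 36 + 2*25)) - 6260) = 1/(-44*(13 + (1 + 36 + 50)) - 6260) = 1/(-44*(13 + 87) - 6260) = 1/(-44*100 - 6260) = 1/(-4400 - 6260) = 1/(-10660) = -1/10660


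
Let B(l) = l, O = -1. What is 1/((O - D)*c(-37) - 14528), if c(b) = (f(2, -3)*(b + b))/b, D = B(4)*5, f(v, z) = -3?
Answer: -1/14402 ≈ -6.9435e-5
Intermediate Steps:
D = 20 (D = 4*5 = 20)
c(b) = -6 (c(b) = (-3*(b + b))/b = (-6*b)/b = -6)
1/((O - D)*c(-37) - 14528) = 1/((-1 - 1*20)*(-6) - 14528) = 1/((-1 - 20)*(-6) - 14528) = 1/(-21*(-6) - 14528) = 1/(126 - 14528) = 1/(-14402) = -1/14402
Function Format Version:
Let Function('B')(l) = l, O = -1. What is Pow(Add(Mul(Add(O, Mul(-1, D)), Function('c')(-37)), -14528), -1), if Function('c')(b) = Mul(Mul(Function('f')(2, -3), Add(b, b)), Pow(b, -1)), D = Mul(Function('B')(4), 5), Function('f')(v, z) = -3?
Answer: Rational(-1, 14402) ≈ -6.9435e-5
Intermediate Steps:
D = 20 (D = Mul(4, 5) = 20)
Function('c')(b) = -6 (Function('c')(b) = Mul(Mul(-3, Add(b, b)), Pow(b, -1)) = Mul(Mul(-3, Mul(2, b)), Pow(b, -1)) = Mul(Mul(-6, b), Pow(b, -1)) = -6)
Pow(Add(Mul(Add(O, Mul(-1, D)), Function('c')(-37)), -14528), -1) = Pow(Add(Mul(Add(-1, Mul(-1, 20)), -6), -14528), -1) = Pow(Add(Mul(Add(-1, -20), -6), -14528), -1) = Pow(Add(Mul(-21, -6), -14528), -1) = Pow(Add(126, -14528), -1) = Pow(-14402, -1) = Rational(-1, 14402)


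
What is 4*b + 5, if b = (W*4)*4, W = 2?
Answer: 133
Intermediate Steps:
b = 32 (b = (2*4)*4 = 8*4 = 32)
4*b + 5 = 4*32 + 5 = 128 + 5 = 133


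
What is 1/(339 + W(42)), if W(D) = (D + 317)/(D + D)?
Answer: 84/28835 ≈ 0.0029131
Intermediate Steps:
W(D) = (317 + D)/(2*D) (W(D) = (317 + D)/((2*D)) = (317 + D)*(1/(2*D)) = (317 + D)/(2*D))
1/(339 + W(42)) = 1/(339 + (½)*(317 + 42)/42) = 1/(339 + (½)*(1/42)*359) = 1/(339 + 359/84) = 1/(28835/84) = 84/28835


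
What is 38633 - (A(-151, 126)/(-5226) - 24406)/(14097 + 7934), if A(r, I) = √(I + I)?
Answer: 851148029/22031 + √7/19189001 ≈ 38634.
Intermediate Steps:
A(r, I) = √2*√I (A(r, I) = √(2*I) = √2*√I)
38633 - (A(-151, 126)/(-5226) - 24406)/(14097 + 7934) = 38633 - ((√2*√126)/(-5226) - 24406)/(14097 + 7934) = 38633 - ((√2*(3*√14))*(-1/5226) - 24406)/22031 = 38633 - ((6*√7)*(-1/5226) - 24406)/22031 = 38633 - (-√7/871 - 24406)/22031 = 38633 - (-24406 - √7/871)/22031 = 38633 - (-24406/22031 - √7/19189001) = 38633 + (24406/22031 + √7/19189001) = 851148029/22031 + √7/19189001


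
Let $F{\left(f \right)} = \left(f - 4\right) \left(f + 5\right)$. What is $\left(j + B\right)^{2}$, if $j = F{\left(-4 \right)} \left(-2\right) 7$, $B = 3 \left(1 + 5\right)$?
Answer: $16900$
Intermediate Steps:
$F{\left(f \right)} = \left(-4 + f\right) \left(5 + f\right)$
$B = 18$ ($B = 3 \cdot 6 = 18$)
$j = 112$ ($j = \left(-20 - 4 + \left(-4\right)^{2}\right) \left(-2\right) 7 = \left(-20 - 4 + 16\right) \left(-2\right) 7 = \left(-8\right) \left(-2\right) 7 = 16 \cdot 7 = 112$)
$\left(j + B\right)^{2} = \left(112 + 18\right)^{2} = 130^{2} = 16900$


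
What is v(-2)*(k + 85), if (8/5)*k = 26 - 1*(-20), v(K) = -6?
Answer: -1365/2 ≈ -682.50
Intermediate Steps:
k = 115/4 (k = 5*(26 - 1*(-20))/8 = 5*(26 + 20)/8 = (5/8)*46 = 115/4 ≈ 28.750)
v(-2)*(k + 85) = -6*(115/4 + 85) = -6*455/4 = -1365/2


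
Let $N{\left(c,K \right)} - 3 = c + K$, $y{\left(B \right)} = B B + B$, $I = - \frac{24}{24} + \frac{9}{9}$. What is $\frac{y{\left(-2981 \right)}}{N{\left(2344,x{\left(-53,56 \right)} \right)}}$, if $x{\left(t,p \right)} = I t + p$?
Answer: $\frac{8883380}{2403} \approx 3696.8$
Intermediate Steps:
$I = 0$ ($I = \left(-24\right) \frac{1}{24} + 9 \cdot \frac{1}{9} = -1 + 1 = 0$)
$y{\left(B \right)} = B + B^{2}$ ($y{\left(B \right)} = B^{2} + B = B + B^{2}$)
$x{\left(t,p \right)} = p$ ($x{\left(t,p \right)} = 0 t + p = 0 + p = p$)
$N{\left(c,K \right)} = 3 + K + c$ ($N{\left(c,K \right)} = 3 + \left(c + K\right) = 3 + \left(K + c\right) = 3 + K + c$)
$\frac{y{\left(-2981 \right)}}{N{\left(2344,x{\left(-53,56 \right)} \right)}} = \frac{\left(-2981\right) \left(1 - 2981\right)}{3 + 56 + 2344} = \frac{\left(-2981\right) \left(-2980\right)}{2403} = 8883380 \cdot \frac{1}{2403} = \frac{8883380}{2403}$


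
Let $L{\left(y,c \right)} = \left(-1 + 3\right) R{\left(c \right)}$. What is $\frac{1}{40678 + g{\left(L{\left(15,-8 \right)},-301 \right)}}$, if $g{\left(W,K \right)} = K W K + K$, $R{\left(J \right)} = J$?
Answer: $- \frac{1}{1409239} \approx -7.096 \cdot 10^{-7}$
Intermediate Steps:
$L{\left(y,c \right)} = 2 c$ ($L{\left(y,c \right)} = \left(-1 + 3\right) c = 2 c$)
$g{\left(W,K \right)} = K + W K^{2}$ ($g{\left(W,K \right)} = W K^{2} + K = K + W K^{2}$)
$\frac{1}{40678 + g{\left(L{\left(15,-8 \right)},-301 \right)}} = \frac{1}{40678 - 301 \left(1 - 301 \cdot 2 \left(-8\right)\right)} = \frac{1}{40678 - 301 \left(1 - -4816\right)} = \frac{1}{40678 - 301 \left(1 + 4816\right)} = \frac{1}{40678 - 1449917} = \frac{1}{-1409239} = - \frac{1}{1409239}$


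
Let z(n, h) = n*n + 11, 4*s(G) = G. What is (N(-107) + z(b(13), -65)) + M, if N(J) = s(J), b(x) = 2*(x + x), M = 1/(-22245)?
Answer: 239200481/88980 ≈ 2688.3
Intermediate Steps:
M = -1/22245 ≈ -4.4954e-5
s(G) = G/4
b(x) = 4*x (b(x) = 2*(2*x) = 4*x)
N(J) = J/4
z(n, h) = 11 + n² (z(n, h) = n² + 11 = 11 + n²)
(N(-107) + z(b(13), -65)) + M = ((¼)*(-107) + (11 + (4*13)²)) - 1/22245 = (-107/4 + (11 + 52²)) - 1/22245 = (-107/4 + (11 + 2704)) - 1/22245 = (-107/4 + 2715) - 1/22245 = 10753/4 - 1/22245 = 239200481/88980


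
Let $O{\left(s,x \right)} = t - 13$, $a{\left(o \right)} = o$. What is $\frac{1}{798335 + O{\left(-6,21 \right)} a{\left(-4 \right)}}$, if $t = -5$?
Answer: $\frac{1}{798407} \approx 1.2525 \cdot 10^{-6}$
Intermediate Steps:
$O{\left(s,x \right)} = -18$ ($O{\left(s,x \right)} = -5 - 13 = -18$)
$\frac{1}{798335 + O{\left(-6,21 \right)} a{\left(-4 \right)}} = \frac{1}{798335 - -72} = \frac{1}{798335 + 72} = \frac{1}{798407}$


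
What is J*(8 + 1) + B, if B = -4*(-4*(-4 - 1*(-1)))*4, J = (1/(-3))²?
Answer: -191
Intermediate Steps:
J = ⅑ (J = (-⅓)² = ⅑ ≈ 0.11111)
B = -192 (B = -4*(-4*(-4 + 1))*4 = -4*(-4*(-3))*4 = -48*4 = -4*48 = -192)
J*(8 + 1) + B = (8 + 1)/9 - 192 = (⅑)*9 - 192 = 1 - 192 = -191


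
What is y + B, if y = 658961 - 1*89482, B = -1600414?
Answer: -1030935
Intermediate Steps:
y = 569479 (y = 658961 - 89482 = 569479)
y + B = 569479 - 1600414 = -1030935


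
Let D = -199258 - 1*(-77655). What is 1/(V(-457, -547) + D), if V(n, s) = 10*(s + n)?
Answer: -1/131643 ≈ -7.5963e-6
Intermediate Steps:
D = -121603 (D = -199258 + 77655 = -121603)
V(n, s) = 10*n + 10*s (V(n, s) = 10*(n + s) = 10*n + 10*s)
1/(V(-457, -547) + D) = 1/((10*(-457) + 10*(-547)) - 121603) = 1/((-4570 - 5470) - 121603) = 1/(-10040 - 121603) = 1/(-131643) = -1/131643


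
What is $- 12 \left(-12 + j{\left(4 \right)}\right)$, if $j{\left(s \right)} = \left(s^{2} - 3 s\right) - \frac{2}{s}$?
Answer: $102$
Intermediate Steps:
$j{\left(s \right)} = s^{2} - 3 s - \frac{2}{s}$
$- 12 \left(-12 + j{\left(4 \right)}\right) = - 12 \left(-12 + \frac{-2 + 4^{2} \left(-3 + 4\right)}{4}\right) = - 12 \left(-12 + \frac{-2 + 16 \cdot 1}{4}\right) = - 12 \left(-12 + \frac{-2 + 16}{4}\right) = - 12 \left(-12 + \frac{1}{4} \cdot 14\right) = - 12 \left(-12 + \frac{7}{2}\right) = \left(-12\right) \left(- \frac{17}{2}\right) = 102$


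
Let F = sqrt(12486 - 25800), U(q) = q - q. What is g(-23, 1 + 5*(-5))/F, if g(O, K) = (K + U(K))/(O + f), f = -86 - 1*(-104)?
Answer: -4*I*sqrt(13314)/11095 ≈ -0.041599*I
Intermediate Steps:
U(q) = 0
f = 18 (f = -86 + 104 = 18)
g(O, K) = K/(18 + O) (g(O, K) = (K + 0)/(O + 18) = K/(18 + O))
F = I*sqrt(13314) (F = sqrt(-13314) = I*sqrt(13314) ≈ 115.39*I)
g(-23, 1 + 5*(-5))/F = ((1 + 5*(-5))/(18 - 23))/((I*sqrt(13314))) = ((1 - 25)/(-5))*(-I*sqrt(13314)/13314) = (-24*(-1/5))*(-I*sqrt(13314)/13314) = 24*(-I*sqrt(13314)/13314)/5 = -4*I*sqrt(13314)/11095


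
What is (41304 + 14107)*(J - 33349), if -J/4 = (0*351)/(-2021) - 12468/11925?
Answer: -7344487067561/3975 ≈ -1.8477e+9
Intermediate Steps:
J = 16624/3975 (J = -4*((0*351)/(-2021) - 12468/11925) = -4*(0*(-1/2021) - 12468*1/11925) = -4*(0 - 4156/3975) = -4*(-4156/3975) = 16624/3975 ≈ 4.1821)
(41304 + 14107)*(J - 33349) = (41304 + 14107)*(16624/3975 - 33349) = 55411*(-132545651/3975) = -7344487067561/3975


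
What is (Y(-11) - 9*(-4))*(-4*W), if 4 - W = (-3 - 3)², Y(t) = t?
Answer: 3200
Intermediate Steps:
W = -32 (W = 4 - (-3 - 3)² = 4 - 1*(-6)² = 4 - 1*36 = 4 - 36 = -32)
(Y(-11) - 9*(-4))*(-4*W) = (-11 - 9*(-4))*(-4*(-32)) = (-11 + 36)*128 = 25*128 = 3200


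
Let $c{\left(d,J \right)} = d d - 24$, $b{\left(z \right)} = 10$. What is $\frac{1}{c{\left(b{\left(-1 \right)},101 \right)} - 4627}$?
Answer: $- \frac{1}{4551} \approx -0.00021973$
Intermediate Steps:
$c{\left(d,J \right)} = -24 + d^{2}$ ($c{\left(d,J \right)} = d^{2} - 24 = -24 + d^{2}$)
$\frac{1}{c{\left(b{\left(-1 \right)},101 \right)} - 4627} = \frac{1}{\left(-24 + 10^{2}\right) - 4627} = \frac{1}{\left(-24 + 100\right) - 4627} = \frac{1}{76 - 4627} = \frac{1}{-4551} = - \frac{1}{4551}$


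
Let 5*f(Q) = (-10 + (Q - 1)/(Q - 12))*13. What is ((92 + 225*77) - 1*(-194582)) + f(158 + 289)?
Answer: 461047073/2175 ≈ 2.1198e+5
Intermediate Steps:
f(Q) = -26 + 13*(-1 + Q)/(5*(-12 + Q)) (f(Q) = ((-10 + (Q - 1)/(Q - 12))*13)/5 = ((-10 + (-1 + Q)/(-12 + Q))*13)/5 = (-130 + 13*(-1 + Q)/(-12 + Q))/5 = -26 + 13*(-1 + Q)/(5*(-12 + Q)))
((92 + 225*77) - 1*(-194582)) + f(158 + 289) = ((92 + 225*77) - 1*(-194582)) + 13*(119 - 9*(158 + 289))/(5*(-12 + (158 + 289))) = ((92 + 17325) + 194582) + 13*(119 - 9*447)/(5*(-12 + 447)) = (17417 + 194582) + (13/5)*(119 - 4023)/435 = 211999 + (13/5)*(1/435)*(-3904) = 211999 - 50752/2175 = 461047073/2175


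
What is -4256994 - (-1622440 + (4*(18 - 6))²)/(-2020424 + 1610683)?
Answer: -1744266598690/409741 ≈ -4.2570e+6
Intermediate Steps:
-4256994 - (-1622440 + (4*(18 - 6))²)/(-2020424 + 1610683) = -4256994 - (-1622440 + (4*12)²)/(-409741) = -4256994 - (-1622440 + 48²)*(-1)/409741 = -4256994 - (-1622440 + 2304)*(-1)/409741 = -4256994 - (-1620136)*(-1)/409741 = -4256994 - 1*1620136/409741 = -4256994 - 1620136/409741 = -1744266598690/409741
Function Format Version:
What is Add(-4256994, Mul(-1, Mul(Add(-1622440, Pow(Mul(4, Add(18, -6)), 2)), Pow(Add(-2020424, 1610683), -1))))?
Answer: Rational(-1744266598690, 409741) ≈ -4.2570e+6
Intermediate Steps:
Add(-4256994, Mul(-1, Mul(Add(-1622440, Pow(Mul(4, Add(18, -6)), 2)), Pow(Add(-2020424, 1610683), -1)))) = Add(-4256994, Mul(-1, Mul(Add(-1622440, Pow(Mul(4, 12), 2)), Pow(-409741, -1)))) = Add(-4256994, Mul(-1, Mul(Add(-1622440, Pow(48, 2)), Rational(-1, 409741)))) = Add(-4256994, Mul(-1, Mul(Add(-1622440, 2304), Rational(-1, 409741)))) = Add(-4256994, Mul(-1, Mul(-1620136, Rational(-1, 409741)))) = Add(-4256994, Mul(-1, Rational(1620136, 409741))) = Add(-4256994, Rational(-1620136, 409741)) = Rational(-1744266598690, 409741)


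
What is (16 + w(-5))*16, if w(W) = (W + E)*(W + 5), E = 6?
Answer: 256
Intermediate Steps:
w(W) = (5 + W)*(6 + W) (w(W) = (W + 6)*(W + 5) = (6 + W)*(5 + W) = (5 + W)*(6 + W))
(16 + w(-5))*16 = (16 + (30 + (-5)**2 + 11*(-5)))*16 = (16 + (30 + 25 - 55))*16 = (16 + 0)*16 = 16*16 = 256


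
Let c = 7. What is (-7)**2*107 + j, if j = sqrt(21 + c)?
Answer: 5243 + 2*sqrt(7) ≈ 5248.3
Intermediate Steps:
j = 2*sqrt(7) (j = sqrt(21 + 7) = sqrt(28) = 2*sqrt(7) ≈ 5.2915)
(-7)**2*107 + j = (-7)**2*107 + 2*sqrt(7) = 49*107 + 2*sqrt(7) = 5243 + 2*sqrt(7)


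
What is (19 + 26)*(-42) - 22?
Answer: -1912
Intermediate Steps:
(19 + 26)*(-42) - 22 = 45*(-42) - 22 = -1890 - 22 = -1912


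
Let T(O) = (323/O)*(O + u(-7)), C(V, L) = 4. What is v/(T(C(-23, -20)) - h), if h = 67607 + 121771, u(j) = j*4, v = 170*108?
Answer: -1530/15943 ≈ -0.095967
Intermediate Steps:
v = 18360
u(j) = 4*j
h = 189378
T(O) = 323*(-28 + O)/O (T(O) = (323/O)*(O + 4*(-7)) = (323/O)*(O - 28) = (323/O)*(-28 + O) = 323*(-28 + O)/O)
v/(T(C(-23, -20)) - h) = 18360/((323 - 9044/4) - 1*189378) = 18360/((323 - 9044*¼) - 189378) = 18360/((323 - 2261) - 189378) = 18360/(-1938 - 189378) = 18360/(-191316) = 18360*(-1/191316) = -1530/15943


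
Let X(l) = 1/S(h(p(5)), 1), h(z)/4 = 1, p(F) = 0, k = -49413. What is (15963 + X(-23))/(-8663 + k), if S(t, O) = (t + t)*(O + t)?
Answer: -638521/2323040 ≈ -0.27486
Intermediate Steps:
h(z) = 4 (h(z) = 4*1 = 4)
S(t, O) = 2*t*(O + t) (S(t, O) = (2*t)*(O + t) = 2*t*(O + t))
X(l) = 1/40 (X(l) = 1/(2*4*(1 + 4)) = 1/(2*4*5) = 1/40)
(15963 + X(-23))/(-8663 + k) = (15963 + 1/40)/(-8663 - 49413) = (638521/40)/(-58076) = (638521/40)*(-1/58076) = -638521/2323040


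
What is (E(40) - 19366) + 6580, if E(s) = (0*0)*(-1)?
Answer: -12786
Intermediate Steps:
E(s) = 0 (E(s) = 0*(-1) = 0)
(E(40) - 19366) + 6580 = (0 - 19366) + 6580 = -19366 + 6580 = -12786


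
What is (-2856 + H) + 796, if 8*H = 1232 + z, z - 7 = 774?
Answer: -14467/8 ≈ -1808.4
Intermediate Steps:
z = 781 (z = 7 + 774 = 781)
H = 2013/8 (H = (1232 + 781)/8 = (1/8)*2013 = 2013/8 ≈ 251.63)
(-2856 + H) + 796 = (-2856 + 2013/8) + 796 = -20835/8 + 796 = -14467/8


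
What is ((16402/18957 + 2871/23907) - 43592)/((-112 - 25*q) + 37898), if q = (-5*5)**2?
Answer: -6585221922749/3347825327613 ≈ -1.9670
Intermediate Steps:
q = 625 (q = (-25)**2 = 625)
((16402/18957 + 2871/23907) - 43592)/((-112 - 25*q) + 37898) = ((16402/18957 + 2871/23907) - 43592)/((-112 - 25*625) + 37898) = ((16402*(1/18957) + 2871*(1/23907)) - 43592)/((-112 - 15625) + 37898) = ((16402/18957 + 957/7969) - 43592)/(-15737 + 37898) = (148849387/151068333 - 43592)/22161 = -6585221922749/151068333*1/22161 = -6585221922749/3347825327613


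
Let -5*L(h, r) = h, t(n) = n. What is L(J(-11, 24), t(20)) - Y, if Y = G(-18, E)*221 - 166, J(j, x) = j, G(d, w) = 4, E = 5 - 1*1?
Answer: -3579/5 ≈ -715.80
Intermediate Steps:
E = 4 (E = 5 - 1 = 4)
L(h, r) = -h/5
Y = 718 (Y = 4*221 - 166 = 884 - 166 = 718)
L(J(-11, 24), t(20)) - Y = -⅕*(-11) - 1*718 = 11/5 - 718 = -3579/5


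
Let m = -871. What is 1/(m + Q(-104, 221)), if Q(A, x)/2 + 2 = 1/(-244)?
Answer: -122/106751 ≈ -0.0011428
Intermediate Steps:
Q(A, x) = -489/122 (Q(A, x) = -4 + 2/(-244) = -4 + 2*(-1/244) = -4 - 1/122 = -489/122)
1/(m + Q(-104, 221)) = 1/(-871 - 489/122) = 1/(-106751/122) = -122/106751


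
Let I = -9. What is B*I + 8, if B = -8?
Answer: 80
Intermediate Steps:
B*I + 8 = -8*(-9) + 8 = 72 + 8 = 80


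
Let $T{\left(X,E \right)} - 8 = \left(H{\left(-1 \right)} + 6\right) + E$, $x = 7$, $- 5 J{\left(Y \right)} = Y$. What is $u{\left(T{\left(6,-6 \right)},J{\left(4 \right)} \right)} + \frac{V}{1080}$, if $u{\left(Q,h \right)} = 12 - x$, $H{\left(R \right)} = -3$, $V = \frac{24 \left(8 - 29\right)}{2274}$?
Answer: $\frac{170543}{34110} \approx 4.9998$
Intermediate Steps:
$J{\left(Y \right)} = - \frac{Y}{5}$
$V = - \frac{84}{379}$ ($V = 24 \left(-21\right) \frac{1}{2274} = \left(-504\right) \frac{1}{2274} = - \frac{84}{379} \approx -0.22164$)
$T{\left(X,E \right)} = 11 + E$ ($T{\left(X,E \right)} = 8 + \left(\left(-3 + 6\right) + E\right) = 8 + \left(3 + E\right) = 11 + E$)
$u{\left(Q,h \right)} = 5$ ($u{\left(Q,h \right)} = 12 - 7 = 5$)
$u{\left(T{\left(6,-6 \right)},J{\left(4 \right)} \right)} + \frac{V}{1080} = 5 - \frac{84}{379 \cdot 1080} = 5 - \frac{7}{34110} = \frac{170543}{34110}$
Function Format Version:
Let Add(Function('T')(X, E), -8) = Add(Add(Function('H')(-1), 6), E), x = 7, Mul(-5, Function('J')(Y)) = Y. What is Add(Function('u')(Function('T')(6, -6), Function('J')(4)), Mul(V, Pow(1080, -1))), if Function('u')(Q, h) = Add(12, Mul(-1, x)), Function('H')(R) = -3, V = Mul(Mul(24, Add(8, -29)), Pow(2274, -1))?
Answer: Rational(170543, 34110) ≈ 4.9998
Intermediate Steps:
Function('J')(Y) = Mul(Rational(-1, 5), Y)
V = Rational(-84, 379) (V = Mul(Mul(24, -21), Rational(1, 2274)) = Mul(-504, Rational(1, 2274)) = Rational(-84, 379) ≈ -0.22164)
Function('T')(X, E) = Add(11, E) (Function('T')(X, E) = Add(8, Add(Add(-3, 6), E)) = Add(8, Add(3, E)) = Add(11, E))
Function('u')(Q, h) = 5 (Function('u')(Q, h) = Add(12, Mul(-1, 7)) = Add(12, -7) = 5)
Add(Function('u')(Function('T')(6, -6), Function('J')(4)), Mul(V, Pow(1080, -1))) = Add(5, Mul(Rational(-84, 379), Pow(1080, -1))) = Add(5, Mul(Rational(-84, 379), Rational(1, 1080))) = Add(5, Rational(-7, 34110)) = Rational(170543, 34110)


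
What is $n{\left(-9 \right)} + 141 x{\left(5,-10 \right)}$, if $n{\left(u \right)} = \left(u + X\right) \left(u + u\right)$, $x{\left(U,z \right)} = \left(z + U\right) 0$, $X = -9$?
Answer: $324$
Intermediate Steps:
$x{\left(U,z \right)} = 0$ ($x{\left(U,z \right)} = \left(U + z\right) 0 = 0$)
$n{\left(u \right)} = 2 u \left(-9 + u\right)$ ($n{\left(u \right)} = \left(u - 9\right) \left(u + u\right) = \left(-9 + u\right) 2 u = 2 u \left(-9 + u\right)$)
$n{\left(-9 \right)} + 141 x{\left(5,-10 \right)} = 2 \left(-9\right) \left(-9 - 9\right) + 141 \cdot 0 = 2 \left(-9\right) \left(-18\right) + 0 = 324 + 0 = 324$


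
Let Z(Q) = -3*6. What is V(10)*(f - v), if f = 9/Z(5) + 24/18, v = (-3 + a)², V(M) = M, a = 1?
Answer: -95/3 ≈ -31.667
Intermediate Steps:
Z(Q) = -18
v = 4 (v = (-3 + 1)² = (-2)² = 4)
f = ⅚ (f = 9/(-18) + 24/18 = 9*(-1/18) + 24*(1/18) = -½ + 4/3 = ⅚ ≈ 0.83333)
V(10)*(f - v) = 10*(⅚ - 1*4) = 10*(⅚ - 4) = 10*(-19/6) = -95/3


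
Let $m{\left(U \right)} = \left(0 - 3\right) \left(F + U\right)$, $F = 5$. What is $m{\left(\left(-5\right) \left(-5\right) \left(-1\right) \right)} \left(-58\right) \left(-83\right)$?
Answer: $288840$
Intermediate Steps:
$m{\left(U \right)} = -15 - 3 U$ ($m{\left(U \right)} = \left(0 - 3\right) \left(5 + U\right) = - 3 \left(5 + U\right) = -15 - 3 U$)
$m{\left(\left(-5\right) \left(-5\right) \left(-1\right) \right)} \left(-58\right) \left(-83\right) = \left(-15 - 3 \left(-5\right) \left(-5\right) \left(-1\right)\right) \left(-58\right) \left(-83\right) = \left(-15 - 3 \cdot 25 \left(-1\right)\right) \left(-58\right) \left(-83\right) = \left(-15 - -75\right) \left(-58\right) \left(-83\right) = \left(-15 + 75\right) \left(-58\right) \left(-83\right) = 60 \left(-58\right) \left(-83\right) = \left(-3480\right) \left(-83\right) = 288840$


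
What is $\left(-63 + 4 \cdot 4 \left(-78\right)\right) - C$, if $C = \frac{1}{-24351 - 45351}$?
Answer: $- \frac{91379321}{69702} \approx -1311.0$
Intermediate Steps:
$C = - \frac{1}{69702}$ ($C = \frac{1}{-69702} = - \frac{1}{69702} \approx -1.4347 \cdot 10^{-5}$)
$\left(-63 + 4 \cdot 4 \left(-78\right)\right) - C = \left(-63 + 4 \cdot 4 \left(-78\right)\right) - - \frac{1}{69702} = \left(-63 + 16 \left(-78\right)\right) + \frac{1}{69702} = \left(-63 - 1248\right) + \frac{1}{69702} = -1311 + \frac{1}{69702} = - \frac{91379321}{69702}$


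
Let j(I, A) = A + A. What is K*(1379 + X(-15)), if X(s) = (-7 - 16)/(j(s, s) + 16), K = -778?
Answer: -7518981/7 ≈ -1.0741e+6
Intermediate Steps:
j(I, A) = 2*A
X(s) = -23/(16 + 2*s) (X(s) = (-7 - 16)/(2*s + 16) = -23/(16 + 2*s))
K*(1379 + X(-15)) = -778*(1379 - 23/(16 + 2*(-15))) = -778*(1379 - 23/(16 - 30)) = -778*(1379 - 23/(-14)) = -778*(1379 - 23*(-1/14)) = -778*(1379 + 23/14) = -778*19329/14 = -7518981/7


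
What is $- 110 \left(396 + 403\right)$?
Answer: $-87890$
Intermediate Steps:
$- 110 \left(396 + 403\right) = \left(-110\right) 799 = -87890$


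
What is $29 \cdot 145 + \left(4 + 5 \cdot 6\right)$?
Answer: $4239$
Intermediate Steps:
$29 \cdot 145 + \left(4 + 5 \cdot 6\right) = 4205 + \left(4 + 30\right) = 4205 + 34 = 4239$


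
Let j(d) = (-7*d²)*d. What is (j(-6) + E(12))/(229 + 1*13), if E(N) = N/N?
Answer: 1513/242 ≈ 6.2521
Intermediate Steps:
E(N) = 1
j(d) = -7*d³
(j(-6) + E(12))/(229 + 1*13) = (-7*(-6)³ + 1)/(229 + 1*13) = (-7*(-216) + 1)/(229 + 13) = (1512 + 1)/242 = 1513*(1/242) = 1513/242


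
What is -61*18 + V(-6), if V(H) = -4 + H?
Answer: -1108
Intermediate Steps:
-61*18 + V(-6) = -61*18 + (-4 - 6) = -1098 - 10 = -1108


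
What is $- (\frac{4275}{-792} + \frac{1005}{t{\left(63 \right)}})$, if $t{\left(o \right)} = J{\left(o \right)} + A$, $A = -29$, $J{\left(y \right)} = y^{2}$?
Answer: $\frac{89153}{17336} \approx 5.1427$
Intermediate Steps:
$t{\left(o \right)} = -29 + o^{2}$ ($t{\left(o \right)} = o^{2} - 29 = -29 + o^{2}$)
$- (\frac{4275}{-792} + \frac{1005}{t{\left(63 \right)}}) = - (\frac{4275}{-792} + \frac{1005}{-29 + 63^{2}}) = - (4275 \left(- \frac{1}{792}\right) + \frac{1005}{-29 + 3969}) = - (- \frac{475}{88} + \frac{1005}{3940}) = - (- \frac{475}{88} + 1005 \cdot \frac{1}{3940}) = - (- \frac{475}{88} + \frac{201}{788}) = \left(-1\right) \left(- \frac{89153}{17336}\right) = \frac{89153}{17336}$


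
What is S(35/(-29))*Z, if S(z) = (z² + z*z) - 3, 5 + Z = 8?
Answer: -219/841 ≈ -0.26040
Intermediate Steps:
Z = 3 (Z = -5 + 8 = 3)
S(z) = -3 + 2*z² (S(z) = (z² + z²) - 3 = 2*z² - 3 = -3 + 2*z²)
S(35/(-29))*Z = (-3 + 2*(35/(-29))²)*3 = (-3 + 2*(35*(-1/29))²)*3 = (-3 + 2*(-35/29)²)*3 = (-3 + 2*(1225/841))*3 = (-3 + 2450/841)*3 = -73/841*3 = -219/841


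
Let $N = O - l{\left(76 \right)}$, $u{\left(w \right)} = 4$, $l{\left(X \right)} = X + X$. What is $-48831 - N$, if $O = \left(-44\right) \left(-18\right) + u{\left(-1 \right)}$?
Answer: $-49475$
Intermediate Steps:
$l{\left(X \right)} = 2 X$
$O = 796$ ($O = \left(-44\right) \left(-18\right) + 4 = 792 + 4 = 796$)
$N = 644$ ($N = 796 - 2 \cdot 76 = 796 - 152 = 644$)
$-48831 - N = -48831 - 644 = -49475$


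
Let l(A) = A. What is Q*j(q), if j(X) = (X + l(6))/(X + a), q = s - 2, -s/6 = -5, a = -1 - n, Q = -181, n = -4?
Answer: -6154/31 ≈ -198.52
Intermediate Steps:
a = 3 (a = -1 - 1*(-4) = -1 + 4 = 3)
s = 30 (s = -6*(-5) = 30)
q = 28 (q = 30 - 2 = 28)
j(X) = (6 + X)/(3 + X) (j(X) = (X + 6)/(X + 3) = (6 + X)/(3 + X))
Q*j(q) = -181*(6 + 28)/(3 + 28) = -181*34/31 = -6154/31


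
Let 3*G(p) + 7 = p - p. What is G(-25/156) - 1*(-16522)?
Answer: 49559/3 ≈ 16520.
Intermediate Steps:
G(p) = -7/3 (G(p) = -7/3 + (p - p)/3 = -7/3 + (⅓)*0 = -7/3 + 0 = -7/3)
G(-25/156) - 1*(-16522) = -7/3 - 1*(-16522) = -7/3 + 16522 = 49559/3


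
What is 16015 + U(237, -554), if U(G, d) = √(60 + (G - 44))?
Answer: 16015 + √253 ≈ 16031.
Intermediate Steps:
U(G, d) = √(16 + G) (U(G, d) = √(60 + (-44 + G)) = √(16 + G))
16015 + U(237, -554) = 16015 + √(16 + 237) = 16015 + √253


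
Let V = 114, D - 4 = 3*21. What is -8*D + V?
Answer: -422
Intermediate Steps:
D = 67 (D = 4 + 3*21 = 4 + 63 = 67)
-8*D + V = -8*67 + 114 = -536 + 114 = -422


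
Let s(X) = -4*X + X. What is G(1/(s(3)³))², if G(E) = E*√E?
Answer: -1/387420489 ≈ -2.5812e-9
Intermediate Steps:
s(X) = -3*X
G(E) = E^(3/2)
G(1/(s(3)³))² = ((1/((-3*3)³))^(3/2))² = ((1/((-9)³))^(3/2))² = ((1/(-729))^(3/2))² = ((-1/729)^(3/2))² = (-I/19683)² = -1/387420489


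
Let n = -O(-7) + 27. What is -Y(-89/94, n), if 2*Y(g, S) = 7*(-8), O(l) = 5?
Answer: 28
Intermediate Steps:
n = 22 (n = -1*5 + 27 = -5 + 27 = 22)
Y(g, S) = -28 (Y(g, S) = (7*(-8))/2 = (½)*(-56) = -28)
-Y(-89/94, n) = -1*(-28) = 28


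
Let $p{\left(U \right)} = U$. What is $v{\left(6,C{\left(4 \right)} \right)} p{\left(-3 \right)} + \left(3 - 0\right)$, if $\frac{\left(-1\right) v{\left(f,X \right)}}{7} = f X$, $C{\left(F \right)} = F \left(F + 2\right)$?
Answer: $3027$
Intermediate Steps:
$C{\left(F \right)} = F \left(2 + F\right)$
$v{\left(f,X \right)} = - 7 X f$ ($v{\left(f,X \right)} = - 7 f X = - 7 X f$)
$v{\left(6,C{\left(4 \right)} \right)} p{\left(-3 \right)} + \left(3 - 0\right) = \left(-7\right) 4 \left(2 + 4\right) 6 \left(-3\right) + \left(3 - 0\right) = \left(-7\right) 4 \cdot 6 \cdot 6 \left(-3\right) + \left(3 + 0\right) = \left(-7\right) 24 \cdot 6 \left(-3\right) + 3 = \left(-1008\right) \left(-3\right) + 3 = 3024 + 3 = 3027$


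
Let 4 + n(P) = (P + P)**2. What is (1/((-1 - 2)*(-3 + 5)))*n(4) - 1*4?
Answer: -14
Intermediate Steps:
n(P) = -4 + 4*P**2 (n(P) = -4 + (P + P)**2 = -4 + (2*P)**2 = -4 + 4*P**2)
(1/((-1 - 2)*(-3 + 5)))*n(4) - 1*4 = (1/((-1 - 2)*(-3 + 5)))*(-4 + 4*4**2) - 1*4 = (1/(-3*2))*(-4 + 4*16) - 4 = (1/(-6))*(-4 + 64) - 4 = (1*(-1/6))*60 - 4 = -1/6*60 - 4 = -10 - 4 = -14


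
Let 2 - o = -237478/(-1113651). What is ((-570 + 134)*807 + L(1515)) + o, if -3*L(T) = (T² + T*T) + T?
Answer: -2096453813233/1113651 ≈ -1.8825e+6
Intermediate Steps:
o = 1989824/1113651 (o = 2 - (-237478)/(-1113651) = 2 - (-237478)*(-1)/1113651 = 2 - 1*237478/1113651 = 2 - 237478/1113651 = 1989824/1113651 ≈ 1.7868)
L(T) = -2*T²/3 - T/3 (L(T) = -((T² + T*T) + T)/3 = -((T² + T²) + T)/3 = -(2*T² + T)/3 = -(T + 2*T²)/3 = -2*T²/3 - T/3)
((-570 + 134)*807 + L(1515)) + o = ((-570 + 134)*807 - ⅓*1515*(1 + 2*1515)) + 1989824/1113651 = (-436*807 - ⅓*1515*(1 + 3030)) + 1989824/1113651 = (-351852 - ⅓*1515*3031) + 1989824/1113651 = (-351852 - 1530655) + 1989824/1113651 = -1882507 + 1989824/1113651 = -2096453813233/1113651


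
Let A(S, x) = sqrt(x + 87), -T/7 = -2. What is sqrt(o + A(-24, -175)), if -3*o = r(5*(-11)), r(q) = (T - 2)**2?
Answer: sqrt(-48 + 2*I*sqrt(22)) ≈ 0.67382 + 6.9609*I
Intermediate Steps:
T = 14 (T = -7*(-2) = 14)
A(S, x) = sqrt(87 + x)
r(q) = 144 (r(q) = (14 - 2)**2 = 12**2 = 144)
o = -48 (o = -1/3*144 = -48)
sqrt(o + A(-24, -175)) = sqrt(-48 + sqrt(87 - 175)) = sqrt(-48 + sqrt(-88)) = sqrt(-48 + 2*I*sqrt(22))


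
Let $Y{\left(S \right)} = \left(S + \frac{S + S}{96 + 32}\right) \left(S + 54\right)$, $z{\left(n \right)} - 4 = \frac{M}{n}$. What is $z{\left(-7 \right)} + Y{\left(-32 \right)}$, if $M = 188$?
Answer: $- \frac{5165}{7} \approx -737.86$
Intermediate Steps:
$z{\left(n \right)} = 4 + \frac{188}{n}$
$Y{\left(S \right)} = \frac{65 S \left(54 + S\right)}{64}$ ($Y{\left(S \right)} = \left(S + \frac{2 S}{128}\right) \left(54 + S\right) = \left(S + 2 S \frac{1}{128}\right) \left(54 + S\right) = \left(S + \frac{S}{64}\right) \left(54 + S\right) = \frac{65 S}{64} \left(54 + S\right) = \frac{65 S \left(54 + S\right)}{64}$)
$z{\left(-7 \right)} + Y{\left(-32 \right)} = \left(4 + \frac{188}{-7}\right) + \frac{65}{64} \left(-32\right) \left(54 - 32\right) = \left(4 + 188 \left(- \frac{1}{7}\right)\right) + \frac{65}{64} \left(-32\right) 22 = \left(4 - \frac{188}{7}\right) - 715 = - \frac{160}{7} - 715 = - \frac{5165}{7}$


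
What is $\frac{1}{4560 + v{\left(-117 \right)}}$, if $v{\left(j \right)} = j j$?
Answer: $\frac{1}{18249} \approx 5.4798 \cdot 10^{-5}$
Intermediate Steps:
$v{\left(j \right)} = j^{2}$
$\frac{1}{4560 + v{\left(-117 \right)}} = \frac{1}{4560 + \left(-117\right)^{2}} = \frac{1}{4560 + 13689} = \frac{1}{18249}$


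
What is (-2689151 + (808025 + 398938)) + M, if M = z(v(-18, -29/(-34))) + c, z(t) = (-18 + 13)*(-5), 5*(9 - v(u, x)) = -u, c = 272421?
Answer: -1209742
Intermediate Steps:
v(u, x) = 9 + u/5 (v(u, x) = 9 - (-1)*u/5 = 9 + u/5)
z(t) = 25 (z(t) = -5*(-5) = 25)
M = 272446 (M = 25 + 272421 = 272446)
(-2689151 + (808025 + 398938)) + M = (-2689151 + (808025 + 398938)) + 272446 = (-2689151 + 1206963) + 272446 = -1482188 + 272446 = -1209742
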